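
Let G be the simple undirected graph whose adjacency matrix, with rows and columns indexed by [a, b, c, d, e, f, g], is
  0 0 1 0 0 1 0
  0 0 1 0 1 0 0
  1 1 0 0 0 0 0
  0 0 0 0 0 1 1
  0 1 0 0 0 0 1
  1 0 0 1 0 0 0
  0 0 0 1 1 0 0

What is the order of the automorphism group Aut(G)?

G is 2-regular and connected on 7 vertices, i.e. the cycle C_7. The automorphisms of the 7-cycle are exactly the symmetries of a regular 7-gon: the dihedral group D_7, |D_7| = 14.

14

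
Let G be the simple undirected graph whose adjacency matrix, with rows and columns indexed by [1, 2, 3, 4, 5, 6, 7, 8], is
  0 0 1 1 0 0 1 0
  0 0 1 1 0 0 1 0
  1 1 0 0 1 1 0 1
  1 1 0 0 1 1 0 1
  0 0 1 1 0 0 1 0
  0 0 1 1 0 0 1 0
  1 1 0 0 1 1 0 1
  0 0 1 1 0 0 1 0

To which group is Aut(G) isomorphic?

S_3 × S_5

The vertices split by degree into {3, 4, 7} (degree 5) and {1, 2, 5, 6, 8} (degree 3); every edge runs between the two parts, so G is the complete bipartite graph K_{3,5}. The parts have unequal sizes, so no automorphism swaps them; each part is permuted independently, giving S_3 × S_5 of order 3!·5! = 720.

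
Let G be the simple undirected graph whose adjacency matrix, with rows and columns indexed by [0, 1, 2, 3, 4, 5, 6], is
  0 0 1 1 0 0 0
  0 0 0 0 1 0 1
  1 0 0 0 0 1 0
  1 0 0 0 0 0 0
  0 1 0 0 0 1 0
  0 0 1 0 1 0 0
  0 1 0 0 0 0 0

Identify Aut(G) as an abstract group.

Z_2

The degree sequence is [2, 2, 2, 1, 2, 2, 1]; the two degree-1 vertices 3 and 6 are the ends of a path, so G = P_7. The only nontrivial automorphism of a path is the end-to-end reflection, so Aut(G) ≅ Z_2.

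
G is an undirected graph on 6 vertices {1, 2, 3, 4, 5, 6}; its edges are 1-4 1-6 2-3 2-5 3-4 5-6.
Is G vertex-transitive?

Yes

G is 2-regular and connected on 6 vertices, i.e. the cycle C_6. C_6 has 6 rotations and 6 reflections, so Aut(C_6) ≅ D_6 of order 12. Under this action every vertex can be carried to every other, so G is vertex-transitive.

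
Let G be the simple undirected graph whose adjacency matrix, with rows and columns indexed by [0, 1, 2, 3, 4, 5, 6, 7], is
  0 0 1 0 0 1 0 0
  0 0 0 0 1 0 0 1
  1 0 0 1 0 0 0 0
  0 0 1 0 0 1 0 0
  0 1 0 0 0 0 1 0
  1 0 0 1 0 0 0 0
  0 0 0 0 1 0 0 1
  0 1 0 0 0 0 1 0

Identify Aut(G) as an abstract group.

D_4 ≀ Z_2

G has two connected components, {0, 2, 3, 5} and {1, 4, 6, 7}; each is 2-regular, so G = C_4 ⊔ C_4. With two isomorphic components, Aut(G) = Aut(C_4) ≀ S_2 = (D_4 × D_4) ⋊ Z_2: permute each cycle by D_4, then optionally swap the two cycles. Order 2·(2·4)² = 128.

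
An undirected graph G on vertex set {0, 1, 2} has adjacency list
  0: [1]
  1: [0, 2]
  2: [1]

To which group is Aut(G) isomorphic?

Z_2

The degree sequence is [1, 2, 1]; the two degree-1 vertices 0 and 2 are the ends of a path, so G = P_3. The only nontrivial automorphism of a path is the end-to-end reflection, so Aut(G) ≅ Z_2.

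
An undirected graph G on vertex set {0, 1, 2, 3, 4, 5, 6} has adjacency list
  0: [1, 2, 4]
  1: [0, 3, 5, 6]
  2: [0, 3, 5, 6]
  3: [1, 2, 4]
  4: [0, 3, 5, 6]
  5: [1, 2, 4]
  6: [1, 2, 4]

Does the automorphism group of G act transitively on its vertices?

No

Automorphisms preserve degree, but G has vertices of degree 3 and vertices of degree 4; no automorphism maps one to the other, so G is not vertex-transitive.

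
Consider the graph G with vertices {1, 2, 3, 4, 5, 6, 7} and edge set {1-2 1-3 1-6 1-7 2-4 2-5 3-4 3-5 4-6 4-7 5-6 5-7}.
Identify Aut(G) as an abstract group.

The vertices split by degree into {1, 4, 5} (degree 4) and {2, 3, 6, 7} (degree 3); every edge runs between the two parts, so G is the complete bipartite graph K_{3,4}. The parts have unequal sizes, so no automorphism swaps them; each part is permuted independently, giving S_4 × S_3 of order 4!·3! = 144.

S_4 × S_3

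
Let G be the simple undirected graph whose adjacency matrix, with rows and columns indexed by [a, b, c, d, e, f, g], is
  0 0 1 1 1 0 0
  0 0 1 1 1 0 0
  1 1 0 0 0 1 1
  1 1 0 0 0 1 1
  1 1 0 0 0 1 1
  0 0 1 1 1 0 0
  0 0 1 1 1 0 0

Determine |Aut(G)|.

144

The vertices split by degree into {c, d, e} (degree 4) and {a, b, f, g} (degree 3); every edge runs between the two parts, so G is the complete bipartite graph K_{3,4}. The parts have unequal sizes, so no automorphism swaps them; each part is permuted independently, giving S_3 × S_4 of order 3!·4! = 144.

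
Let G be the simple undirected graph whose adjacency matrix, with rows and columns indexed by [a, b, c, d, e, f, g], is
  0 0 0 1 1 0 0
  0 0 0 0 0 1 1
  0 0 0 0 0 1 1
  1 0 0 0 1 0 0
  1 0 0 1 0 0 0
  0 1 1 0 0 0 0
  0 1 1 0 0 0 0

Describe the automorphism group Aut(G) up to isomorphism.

G has two connected components, {b, c, f, g} and {a, d, e}; each is 2-regular, so G = C_4 ⊔ C_3. No automorphism exchanges components of different sizes, hence Aut(G) is the direct product D_3 × D_4, order 48.

D_3 × D_4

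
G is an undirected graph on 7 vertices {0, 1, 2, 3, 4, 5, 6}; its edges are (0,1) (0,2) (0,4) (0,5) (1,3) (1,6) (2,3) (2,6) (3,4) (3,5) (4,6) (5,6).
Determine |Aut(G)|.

144

The vertices split by degree into {0, 3, 6} (degree 4) and {1, 2, 4, 5} (degree 3); every edge runs between the two parts, so G is the complete bipartite graph K_{3,4}. The parts have unequal sizes, so no automorphism swaps them; each part is permuted independently, giving S_3 × S_4 of order 3!·4! = 144.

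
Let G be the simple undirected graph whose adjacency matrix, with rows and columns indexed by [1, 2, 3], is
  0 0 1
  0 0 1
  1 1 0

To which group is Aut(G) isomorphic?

the cyclic group of order 2

The degree sequence is [1, 1, 2]; the two degree-1 vertices 1 and 2 are the ends of a path, so G = P_3. The only nontrivial automorphism of a path is the end-to-end reflection, so Aut(G) ≅ Z_2.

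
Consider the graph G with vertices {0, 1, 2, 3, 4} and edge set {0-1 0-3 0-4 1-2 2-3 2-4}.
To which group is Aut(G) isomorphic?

The vertices split by degree into {0, 2} (degree 3) and {1, 3, 4} (degree 2); every edge runs between the two parts, so G is the complete bipartite graph K_{2,3}. The parts have unequal sizes, so no automorphism swaps them; each part is permuted independently, giving S_2 × S_3 of order 2!·3! = 12.

S_2 × S_3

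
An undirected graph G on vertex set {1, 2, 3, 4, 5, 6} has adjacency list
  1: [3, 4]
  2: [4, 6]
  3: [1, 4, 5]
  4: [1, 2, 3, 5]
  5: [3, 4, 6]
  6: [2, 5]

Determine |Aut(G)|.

The degree sequence is [2, 2, 3, 4, 3, 2]. Checking the degree-preserving permutations of the vertex set shows that none except the identity preserves every edge, so Aut(G) is trivial.

1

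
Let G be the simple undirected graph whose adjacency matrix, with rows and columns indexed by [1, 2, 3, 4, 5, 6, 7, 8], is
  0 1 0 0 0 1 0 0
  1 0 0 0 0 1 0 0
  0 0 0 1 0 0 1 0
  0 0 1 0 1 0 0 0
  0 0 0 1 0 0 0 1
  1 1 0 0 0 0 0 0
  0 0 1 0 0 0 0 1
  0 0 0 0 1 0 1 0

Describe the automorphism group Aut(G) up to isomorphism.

D_5 × D_3

G has two connected components, {3, 4, 5, 7, 8} and {1, 2, 6}; each is 2-regular, so G = C_5 ⊔ C_3. The components are non-isomorphic (different sizes), so Aut(G) = Aut(C_5) × Aut(C_3) = D_5 × D_3 of order 10·6 = 60.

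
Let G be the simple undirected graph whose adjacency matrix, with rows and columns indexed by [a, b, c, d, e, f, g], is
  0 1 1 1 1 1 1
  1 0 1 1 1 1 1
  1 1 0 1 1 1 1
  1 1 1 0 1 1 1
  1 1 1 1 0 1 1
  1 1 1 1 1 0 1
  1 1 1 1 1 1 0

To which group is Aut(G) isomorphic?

All 7 vertices are pairwise adjacent: G = K_7. Every bijection on the vertex set is an automorphism of K_7; hence Aut(K_7) ≅ S_7, order 5040.

the symmetric group on 7 letters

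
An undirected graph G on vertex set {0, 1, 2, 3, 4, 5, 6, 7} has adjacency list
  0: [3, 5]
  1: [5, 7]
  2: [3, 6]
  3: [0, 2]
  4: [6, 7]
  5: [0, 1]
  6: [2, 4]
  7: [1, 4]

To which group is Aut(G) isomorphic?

the dihedral group of order 16

G is 2-regular and connected on 8 vertices, i.e. the cycle C_8. The automorphisms of the 8-cycle are exactly the symmetries of a regular 8-gon: the dihedral group D_8, |D_8| = 16.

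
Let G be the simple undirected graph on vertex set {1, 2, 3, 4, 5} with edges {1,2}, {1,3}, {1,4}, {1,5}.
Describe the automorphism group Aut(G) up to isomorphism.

the symmetric group on 4 letters

Vertex 1 has degree 4 and every other vertex has degree 1, so G is the star K_{1,4} with centre 1. Any automorphism fixes the centre and permutes the 4 leaves freely, so Aut(G) ≅ S_4 of order 4! = 24.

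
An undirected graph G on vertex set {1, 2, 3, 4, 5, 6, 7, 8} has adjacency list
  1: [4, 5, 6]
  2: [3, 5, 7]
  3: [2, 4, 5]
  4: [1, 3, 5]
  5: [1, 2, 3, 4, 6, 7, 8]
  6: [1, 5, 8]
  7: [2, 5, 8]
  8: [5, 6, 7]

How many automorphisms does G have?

Vertex 5 is the unique vertex of degree 7; the remaining 7 vertices each have degree 3 and induce a cycle, so G is the wheel on 8 vertices with hub 5. With the hub fixed, the remaining symmetry is that of the rim cycle C_7, giving the dihedral group D_7.

14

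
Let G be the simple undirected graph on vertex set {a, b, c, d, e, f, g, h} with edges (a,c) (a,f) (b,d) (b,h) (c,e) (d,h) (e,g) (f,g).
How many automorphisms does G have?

G has two connected components, {a, c, e, f, g} and {b, d, h}; each is 2-regular, so G = C_5 ⊔ C_3. No automorphism exchanges components of different sizes, hence Aut(G) is the direct product D_5 × D_3, order 60.

60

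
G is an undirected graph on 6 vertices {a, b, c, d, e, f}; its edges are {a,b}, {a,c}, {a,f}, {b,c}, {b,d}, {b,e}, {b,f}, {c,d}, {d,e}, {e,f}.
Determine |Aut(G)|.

10

Vertex b is the unique vertex of degree 5; the remaining 5 vertices each have degree 3 and induce a cycle, so G is the wheel on 6 vertices with hub b. With the hub fixed, the remaining symmetry is that of the rim cycle C_5, giving the dihedral group D_5.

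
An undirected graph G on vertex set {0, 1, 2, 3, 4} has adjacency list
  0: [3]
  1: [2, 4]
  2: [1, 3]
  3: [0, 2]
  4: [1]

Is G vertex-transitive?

Automorphisms preserve degree, but G has vertices of degree 1 and vertices of degree 2; no automorphism maps one to the other, so G is not vertex-transitive.

No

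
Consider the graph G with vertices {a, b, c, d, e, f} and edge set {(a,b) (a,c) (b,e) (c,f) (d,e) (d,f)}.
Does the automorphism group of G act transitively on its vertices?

Yes

G is 2-regular and connected on 6 vertices, i.e. the cycle C_6. The automorphisms of the 6-cycle are exactly the symmetries of a regular 6-gon: the dihedral group D_6, |D_6| = 12. Under this action every vertex can be carried to every other, so G is vertex-transitive.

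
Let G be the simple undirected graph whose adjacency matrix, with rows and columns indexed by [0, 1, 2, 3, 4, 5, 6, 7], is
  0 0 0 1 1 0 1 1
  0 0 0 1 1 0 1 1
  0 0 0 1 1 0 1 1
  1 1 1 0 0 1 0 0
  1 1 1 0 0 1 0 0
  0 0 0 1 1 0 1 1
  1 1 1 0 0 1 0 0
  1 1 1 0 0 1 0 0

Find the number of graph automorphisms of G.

G is 4-regular and bipartite with parts {3, 4, 6, 7} and {0, 1, 2, 5} (each part is independent and every cross-pair is an edge), so G = K_{4,4}. Each part can be permuted independently (S_4 × S_4) and the two equal-size parts can also be swapped, giving (S_4 × S_4) ⋊ Z_2 of order 2·(4!)² = 1152.

1152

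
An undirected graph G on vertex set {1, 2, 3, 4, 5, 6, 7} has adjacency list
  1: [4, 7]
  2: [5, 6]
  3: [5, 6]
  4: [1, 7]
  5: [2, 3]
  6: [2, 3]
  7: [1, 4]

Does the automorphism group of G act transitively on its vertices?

No

G has two connected components, {2, 3, 5, 6} and {1, 4, 7}; each is 2-regular, so G = C_4 ⊔ C_3. The orbit of 1 under Aut(G) is {1, 4, 7}, which does not contain 2, so G is not vertex-transitive.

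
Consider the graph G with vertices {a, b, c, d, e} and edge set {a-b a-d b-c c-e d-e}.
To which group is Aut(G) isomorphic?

the dihedral group of order 10

Every vertex has degree 2 and the graph is connected, so G is the 5-cycle C_5. C_5 has 5 rotations and 5 reflections, so Aut(C_5) ≅ D_5 of order 10.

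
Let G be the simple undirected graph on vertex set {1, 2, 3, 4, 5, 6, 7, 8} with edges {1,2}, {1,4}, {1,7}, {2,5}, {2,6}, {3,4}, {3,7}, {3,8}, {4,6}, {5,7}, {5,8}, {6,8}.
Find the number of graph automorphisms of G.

48

G is 3-regular and bipartite on 2^3 = 8 vertices with girth 4; it is the hypercube graph Q_3. The symmetry group of the 3-cube is the hyperoctahedral group B_3 = Z_2 ≀ S_3, of order 2^3·3! = 48.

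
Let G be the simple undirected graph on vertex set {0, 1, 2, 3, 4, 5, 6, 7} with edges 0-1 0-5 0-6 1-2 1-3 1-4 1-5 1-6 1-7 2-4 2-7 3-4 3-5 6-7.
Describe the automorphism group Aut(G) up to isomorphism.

Vertex 1 is the unique vertex of degree 7; the remaining 7 vertices each have degree 3 and induce a cycle, so G is the wheel on 8 vertices with hub 1. Every automorphism fixes the hub and acts on the rim 7-cycle, so Aut(G) ≅ Aut(C_7) = D_7 of order 14.

the dihedral group of order 14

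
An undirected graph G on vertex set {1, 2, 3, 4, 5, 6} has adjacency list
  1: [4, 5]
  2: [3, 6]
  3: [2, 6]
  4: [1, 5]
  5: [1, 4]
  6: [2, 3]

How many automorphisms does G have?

G has two connected components, {2, 3, 6} and {1, 4, 5}; each is 2-regular, so G = C_3 ⊔ C_3. With two isomorphic components, Aut(G) = Aut(C_3) ≀ S_2 = (D_3 × D_3) ⋊ Z_2: permute each cycle by D_3, then optionally swap the two cycles. Order 2·(2·3)² = 72.

72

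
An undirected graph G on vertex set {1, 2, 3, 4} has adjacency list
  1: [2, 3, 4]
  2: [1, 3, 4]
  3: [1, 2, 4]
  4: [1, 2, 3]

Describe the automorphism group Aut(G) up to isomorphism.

the symmetric group on 4 letters

Every vertex has degree 3, so G is the complete graph K_4. Every bijection on the vertex set is an automorphism of K_4; hence Aut(K_4) ≅ S_4, order 24.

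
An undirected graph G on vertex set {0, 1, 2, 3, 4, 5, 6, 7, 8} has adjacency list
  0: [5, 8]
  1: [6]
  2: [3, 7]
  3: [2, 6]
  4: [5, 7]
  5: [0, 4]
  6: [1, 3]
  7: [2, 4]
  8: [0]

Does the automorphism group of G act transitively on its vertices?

No

Automorphisms preserve degree, but G has vertices of degree 1 and vertices of degree 2; no automorphism maps one to the other, so G is not vertex-transitive.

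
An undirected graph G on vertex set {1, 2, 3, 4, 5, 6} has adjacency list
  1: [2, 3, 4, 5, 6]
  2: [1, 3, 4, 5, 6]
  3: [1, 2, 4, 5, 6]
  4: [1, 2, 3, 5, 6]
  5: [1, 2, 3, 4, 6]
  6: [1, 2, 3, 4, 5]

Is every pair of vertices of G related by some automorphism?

Yes

All 6 vertices are pairwise adjacent: G = K_6. Every bijection on the vertex set is an automorphism of K_6; hence Aut(K_6) ≅ S_6, order 720. This group acts transitively on the 6 vertices.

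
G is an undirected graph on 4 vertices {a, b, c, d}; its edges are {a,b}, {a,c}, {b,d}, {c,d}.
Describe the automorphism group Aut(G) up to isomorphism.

G is 2-regular and bipartite on 2^2 = 4 vertices with girth 4; it is the hypercube graph Q_2. Aut(Q_2) consists of the signed permutations of the 2 coordinate axes: 2! permutations times 2^2 sign flips, so |Aut| = 2^2·2! = 8.

the hyperoctahedral group B_2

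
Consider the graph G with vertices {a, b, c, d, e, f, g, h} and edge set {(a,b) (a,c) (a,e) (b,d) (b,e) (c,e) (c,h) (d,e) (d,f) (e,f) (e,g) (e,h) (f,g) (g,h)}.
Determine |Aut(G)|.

14

Vertex e is the unique vertex of degree 7; the remaining 7 vertices each have degree 3 and induce a cycle, so G is the wheel on 8 vertices with hub e. Every automorphism fixes the hub and acts on the rim 7-cycle, so Aut(G) ≅ Aut(C_7) = D_7 of order 14.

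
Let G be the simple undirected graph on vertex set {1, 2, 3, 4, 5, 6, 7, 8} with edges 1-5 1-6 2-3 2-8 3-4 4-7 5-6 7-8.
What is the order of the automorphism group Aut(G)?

G has two connected components, {2, 3, 4, 7, 8} and {1, 5, 6}; each is 2-regular, so G = C_5 ⊔ C_3. No automorphism exchanges components of different sizes, hence Aut(G) is the direct product D_5 × D_3, order 60.

60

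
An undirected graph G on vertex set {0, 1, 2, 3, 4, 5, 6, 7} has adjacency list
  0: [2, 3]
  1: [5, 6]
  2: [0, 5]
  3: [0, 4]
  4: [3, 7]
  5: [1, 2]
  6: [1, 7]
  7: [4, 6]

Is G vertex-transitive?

Yes

G is 2-regular and connected on 8 vertices, i.e. the cycle C_8. C_8 has 8 rotations and 8 reflections, so Aut(C_8) ≅ D_8 of order 16. This group acts transitively on the 8 vertices.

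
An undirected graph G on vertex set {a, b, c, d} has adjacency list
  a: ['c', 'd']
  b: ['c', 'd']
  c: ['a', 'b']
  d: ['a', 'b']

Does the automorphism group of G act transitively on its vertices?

Yes

G is 2-regular and bipartite on 2^2 = 4 vertices with girth 4; it is the hypercube graph Q_2. The symmetry group of the 2-cube is the hyperoctahedral group B_2 = Z_2 ≀ S_2, of order 2^2·2! = 8. Under this action every vertex can be carried to every other, so G is vertex-transitive.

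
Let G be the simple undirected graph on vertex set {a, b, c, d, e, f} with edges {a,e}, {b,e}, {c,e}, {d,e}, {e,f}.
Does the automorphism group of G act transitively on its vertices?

Vertex e is the only vertex of degree 5, so every automorphism fixes it; G is not vertex-transitive.

No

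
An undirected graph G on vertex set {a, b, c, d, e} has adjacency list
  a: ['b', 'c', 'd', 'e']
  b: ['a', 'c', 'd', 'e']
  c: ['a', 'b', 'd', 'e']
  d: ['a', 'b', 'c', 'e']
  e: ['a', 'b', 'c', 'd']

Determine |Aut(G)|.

120

All 5 vertices are pairwise adjacent: G = K_5. Every bijection on the vertex set is an automorphism of K_5; hence Aut(K_5) ≅ S_5, order 120.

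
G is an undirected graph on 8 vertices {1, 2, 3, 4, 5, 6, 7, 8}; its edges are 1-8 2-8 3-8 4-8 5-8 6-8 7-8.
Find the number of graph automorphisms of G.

5040

Vertex 8 has degree 7 and every other vertex has degree 1, so G is the star K_{1,7} with centre 8. Any automorphism fixes the centre and permutes the 7 leaves freely, so Aut(G) ≅ S_7 of order 7! = 5040.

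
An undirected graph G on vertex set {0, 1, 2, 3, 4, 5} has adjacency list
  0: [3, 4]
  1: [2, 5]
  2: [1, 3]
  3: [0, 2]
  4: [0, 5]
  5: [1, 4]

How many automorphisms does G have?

G is 2-regular and connected on 6 vertices, i.e. the cycle C_6. C_6 has 6 rotations and 6 reflections, so Aut(C_6) ≅ D_6 of order 12.

12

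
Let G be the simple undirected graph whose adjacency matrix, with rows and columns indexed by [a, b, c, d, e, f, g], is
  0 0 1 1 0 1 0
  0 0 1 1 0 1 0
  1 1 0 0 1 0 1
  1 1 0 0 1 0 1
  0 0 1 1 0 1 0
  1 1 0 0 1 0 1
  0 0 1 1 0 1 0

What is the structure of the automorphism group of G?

S_4 × S_3

The vertices split by degree into {c, d, f} (degree 4) and {a, b, e, g} (degree 3); every edge runs between the two parts, so G is the complete bipartite graph K_{3,4}. Automorphisms preserve the bipartition setwise (since the parts differ in size) and act as S_4 × S_3 within it; |Aut| = 144.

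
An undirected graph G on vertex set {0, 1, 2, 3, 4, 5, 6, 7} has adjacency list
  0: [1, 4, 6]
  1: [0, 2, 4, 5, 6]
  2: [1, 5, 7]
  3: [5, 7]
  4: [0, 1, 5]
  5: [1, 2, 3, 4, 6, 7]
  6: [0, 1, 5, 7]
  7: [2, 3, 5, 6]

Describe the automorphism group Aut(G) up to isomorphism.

Degrees alone do not determine every vertex (e.g. 0 and 2 both have degree 3), but their neighbour-degree multisets differ: N(0) has degrees [3, 4, 5] while N(2) has degrees [4, 5, 6]. Repeating this refinement separates all vertices, so the only automorphism is the identity.

1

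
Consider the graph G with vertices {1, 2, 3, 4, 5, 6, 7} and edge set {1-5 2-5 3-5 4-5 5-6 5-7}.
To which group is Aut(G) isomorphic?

S_6

Vertex 5 has degree 6 and every other vertex has degree 1, so G is the star K_{1,6} with centre 5. Any automorphism fixes the centre and permutes the 6 leaves freely, so Aut(G) ≅ S_6 of order 6! = 720.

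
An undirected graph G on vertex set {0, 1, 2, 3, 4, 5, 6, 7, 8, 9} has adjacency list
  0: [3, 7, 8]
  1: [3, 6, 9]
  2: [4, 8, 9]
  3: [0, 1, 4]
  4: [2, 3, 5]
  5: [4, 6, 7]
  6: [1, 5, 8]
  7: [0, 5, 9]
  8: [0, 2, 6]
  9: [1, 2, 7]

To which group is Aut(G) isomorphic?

the symmetric group S_5

G is 3-regular on 10 vertices with no triangles and no 4-cycles (girth 5): this is the Petersen graph. Viewing the Petersen graph as the Kneser graph K(5,2) — vertices are 2-subsets of {1,…,5}, edges join disjoint pairs — its automorphisms are exactly the permutations of the 5-element set, so Aut ≅ S_5 of order 120.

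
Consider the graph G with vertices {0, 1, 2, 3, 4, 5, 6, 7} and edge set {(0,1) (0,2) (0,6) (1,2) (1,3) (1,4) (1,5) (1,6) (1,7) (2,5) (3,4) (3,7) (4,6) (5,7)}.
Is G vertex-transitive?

No

Vertex 1 is the only vertex of degree 7, so every automorphism fixes it; G is not vertex-transitive.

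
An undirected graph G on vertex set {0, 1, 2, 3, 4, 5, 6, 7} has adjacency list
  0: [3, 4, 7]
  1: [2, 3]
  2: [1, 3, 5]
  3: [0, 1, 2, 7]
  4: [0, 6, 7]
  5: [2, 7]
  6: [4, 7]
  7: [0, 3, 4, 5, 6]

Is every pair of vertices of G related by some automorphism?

No

Vertex 3 is the only vertex of degree 4, so every automorphism fixes it; G is not vertex-transitive.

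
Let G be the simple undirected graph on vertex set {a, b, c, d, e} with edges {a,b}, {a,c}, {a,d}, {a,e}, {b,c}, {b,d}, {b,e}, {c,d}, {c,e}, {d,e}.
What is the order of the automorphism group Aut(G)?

All 5 vertices are pairwise adjacent: G = K_5. Any permutation of the 5 vertices preserves K_5, so Aut(K_5) = S_5 of order 5! = 120.

120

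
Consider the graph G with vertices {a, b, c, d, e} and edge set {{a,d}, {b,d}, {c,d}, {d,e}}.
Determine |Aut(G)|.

Vertex d has degree 4 and every other vertex has degree 1, so G is the star K_{1,4} with centre d. Any automorphism fixes the centre and permutes the 4 leaves freely, so Aut(G) ≅ S_4 of order 4! = 24.

24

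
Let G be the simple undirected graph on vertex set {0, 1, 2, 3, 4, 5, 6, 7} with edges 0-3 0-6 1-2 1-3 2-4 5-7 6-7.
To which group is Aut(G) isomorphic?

The degree sequence is [2, 2, 2, 2, 1, 1, 2, 2]; the two degree-1 vertices 4 and 5 are the ends of a path, so G = P_8. A path has exactly one nontrivial symmetry — reversal — giving Aut(G) of order 2.

C_2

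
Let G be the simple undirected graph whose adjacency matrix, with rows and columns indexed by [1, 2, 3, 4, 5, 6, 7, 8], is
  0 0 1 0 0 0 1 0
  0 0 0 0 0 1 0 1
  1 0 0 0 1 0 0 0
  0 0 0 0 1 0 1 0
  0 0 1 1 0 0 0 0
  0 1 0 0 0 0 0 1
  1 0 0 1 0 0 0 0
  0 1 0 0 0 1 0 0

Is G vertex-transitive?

G has two connected components, {1, 3, 4, 5, 7} and {2, 6, 8}; each is 2-regular, so G = C_5 ⊔ C_3. The orbit of 1 under Aut(G) is {1, 3, 4, 5, 7}, which does not contain 2, so G is not vertex-transitive.

No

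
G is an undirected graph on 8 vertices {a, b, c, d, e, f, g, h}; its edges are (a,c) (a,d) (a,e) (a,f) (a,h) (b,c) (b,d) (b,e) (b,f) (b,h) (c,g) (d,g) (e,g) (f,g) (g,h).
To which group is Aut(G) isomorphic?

The vertices split by degree into {a, b, g} (degree 5) and {c, d, e, f, h} (degree 3); every edge runs between the two parts, so G is the complete bipartite graph K_{3,5}. Automorphisms preserve the bipartition setwise (since the parts differ in size) and act as S_5 × S_3 within it; |Aut| = 720.

S_5 × S_3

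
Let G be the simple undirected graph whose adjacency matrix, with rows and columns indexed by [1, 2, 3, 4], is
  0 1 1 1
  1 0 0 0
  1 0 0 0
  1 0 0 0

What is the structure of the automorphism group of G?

Vertex 1 has degree 3 and every other vertex has degree 1, so G is the star K_{1,3} with centre 1. The 3 leaves are pairwise interchangeable while the centre is fixed, giving Aut(G) = S_3.

S_3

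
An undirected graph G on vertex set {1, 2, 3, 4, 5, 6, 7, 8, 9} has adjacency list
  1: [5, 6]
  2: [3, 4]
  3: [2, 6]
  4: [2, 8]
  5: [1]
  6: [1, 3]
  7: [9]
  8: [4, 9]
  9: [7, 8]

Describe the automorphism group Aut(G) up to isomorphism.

C_2

The degree sequence is [2, 2, 2, 2, 1, 2, 1, 2, 2]; the two degree-1 vertices 5 and 7 are the ends of a path, so G = P_9. A path has exactly one nontrivial symmetry — reversal — giving Aut(G) of order 2.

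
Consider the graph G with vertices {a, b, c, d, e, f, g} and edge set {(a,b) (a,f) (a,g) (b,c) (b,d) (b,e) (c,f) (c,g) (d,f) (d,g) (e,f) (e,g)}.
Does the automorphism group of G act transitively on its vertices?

No

Automorphisms preserve degree, but G has vertices of degree 3 and vertices of degree 4; no automorphism maps one to the other, so G is not vertex-transitive.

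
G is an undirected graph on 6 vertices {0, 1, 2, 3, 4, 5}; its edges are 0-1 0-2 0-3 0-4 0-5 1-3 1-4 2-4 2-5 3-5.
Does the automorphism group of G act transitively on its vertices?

Vertex 0 is the only vertex of degree 5, so every automorphism fixes it; G is not vertex-transitive.

No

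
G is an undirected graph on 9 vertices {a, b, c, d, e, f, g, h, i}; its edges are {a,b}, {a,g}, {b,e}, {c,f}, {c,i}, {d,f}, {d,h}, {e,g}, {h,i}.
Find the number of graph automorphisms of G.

G has two connected components, {c, d, f, h, i} and {a, b, e, g}; each is 2-regular, so G = C_5 ⊔ C_4. The components are non-isomorphic (different sizes), so Aut(G) = Aut(C_5) × Aut(C_4) = D_5 × D_4 of order 10·8 = 80.

80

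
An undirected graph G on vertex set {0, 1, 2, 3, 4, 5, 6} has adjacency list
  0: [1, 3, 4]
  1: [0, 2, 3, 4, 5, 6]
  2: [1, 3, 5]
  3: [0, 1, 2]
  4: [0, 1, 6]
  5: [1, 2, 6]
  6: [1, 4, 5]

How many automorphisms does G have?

12

Vertex 1 is the unique vertex of degree 6; the remaining 6 vertices each have degree 3 and induce a cycle, so G is the wheel on 7 vertices with hub 1. With the hub fixed, the remaining symmetry is that of the rim cycle C_6, giving the dihedral group D_6.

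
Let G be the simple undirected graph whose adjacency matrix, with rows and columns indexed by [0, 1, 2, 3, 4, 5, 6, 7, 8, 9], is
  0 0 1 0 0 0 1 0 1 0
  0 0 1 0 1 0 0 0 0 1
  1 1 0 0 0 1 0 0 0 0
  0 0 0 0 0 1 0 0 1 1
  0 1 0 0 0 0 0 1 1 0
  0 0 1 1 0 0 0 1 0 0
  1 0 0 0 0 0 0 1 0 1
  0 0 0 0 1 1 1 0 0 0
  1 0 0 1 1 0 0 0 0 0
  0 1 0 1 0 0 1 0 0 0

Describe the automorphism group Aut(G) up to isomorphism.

S_5

G is 3-regular on 10 vertices with no triangles and no 4-cycles (girth 5): this is the Petersen graph. Viewing the Petersen graph as the Kneser graph K(5,2) — vertices are 2-subsets of {1,…,5}, edges join disjoint pairs — its automorphisms are exactly the permutations of the 5-element set, so Aut ≅ S_5 of order 120.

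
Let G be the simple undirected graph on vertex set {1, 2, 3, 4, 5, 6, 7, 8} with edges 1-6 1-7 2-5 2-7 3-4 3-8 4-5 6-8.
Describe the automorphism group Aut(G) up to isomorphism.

Every vertex has degree 2 and the graph is connected, so G is the 8-cycle C_8. The automorphisms of the 8-cycle are exactly the symmetries of a regular 8-gon: the dihedral group D_8, |D_8| = 16.

D_8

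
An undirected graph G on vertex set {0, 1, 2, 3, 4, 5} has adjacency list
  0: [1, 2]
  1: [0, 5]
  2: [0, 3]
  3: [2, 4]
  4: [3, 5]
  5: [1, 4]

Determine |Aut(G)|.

G is 2-regular and connected on 6 vertices, i.e. the cycle C_6. The automorphisms of the 6-cycle are exactly the symmetries of a regular 6-gon: the dihedral group D_6, |D_6| = 12.

12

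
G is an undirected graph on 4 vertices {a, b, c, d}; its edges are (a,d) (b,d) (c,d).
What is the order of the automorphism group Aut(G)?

6

Vertex d has degree 3 and every other vertex has degree 1, so G is the star K_{1,3} with centre d. Any automorphism fixes the centre and permutes the 3 leaves freely, so Aut(G) ≅ S_3 of order 3! = 6.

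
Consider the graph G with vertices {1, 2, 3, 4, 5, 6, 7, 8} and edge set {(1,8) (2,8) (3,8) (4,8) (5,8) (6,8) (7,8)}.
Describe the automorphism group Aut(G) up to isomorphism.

Vertex 8 has degree 7 and every other vertex has degree 1, so G is the star K_{1,7} with centre 8. Any automorphism fixes the centre and permutes the 7 leaves freely, so Aut(G) ≅ S_7 of order 7! = 5040.

S_7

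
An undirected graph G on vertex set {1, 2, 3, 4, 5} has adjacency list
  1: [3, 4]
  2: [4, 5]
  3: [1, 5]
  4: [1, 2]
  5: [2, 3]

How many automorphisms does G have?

10

Every vertex has degree 2 and the graph is connected, so G is the 5-cycle C_5. The automorphisms of the 5-cycle are exactly the symmetries of a regular 5-gon: the dihedral group D_5, |D_5| = 10.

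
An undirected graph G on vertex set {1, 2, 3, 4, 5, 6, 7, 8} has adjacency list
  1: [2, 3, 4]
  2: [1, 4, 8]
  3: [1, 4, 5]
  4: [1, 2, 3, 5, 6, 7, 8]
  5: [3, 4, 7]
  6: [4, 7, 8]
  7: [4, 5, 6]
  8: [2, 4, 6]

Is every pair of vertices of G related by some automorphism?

Vertex 4 is the only vertex of degree 7, so every automorphism fixes it; G is not vertex-transitive.

No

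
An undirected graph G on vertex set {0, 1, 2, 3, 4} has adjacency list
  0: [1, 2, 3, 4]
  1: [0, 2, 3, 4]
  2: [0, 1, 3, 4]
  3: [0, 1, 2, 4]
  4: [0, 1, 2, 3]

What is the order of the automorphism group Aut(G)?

All 5 vertices are pairwise adjacent: G = K_5. Any permutation of the 5 vertices preserves K_5, so Aut(K_5) = S_5 of order 5! = 120.

120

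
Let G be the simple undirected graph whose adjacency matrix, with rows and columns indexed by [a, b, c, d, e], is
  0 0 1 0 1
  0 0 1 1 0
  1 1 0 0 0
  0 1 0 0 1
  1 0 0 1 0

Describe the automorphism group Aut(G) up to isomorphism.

Every vertex has degree 2 and the graph is connected, so G is the 5-cycle C_5. C_5 has 5 rotations and 5 reflections, so Aut(C_5) ≅ D_5 of order 10.

D_5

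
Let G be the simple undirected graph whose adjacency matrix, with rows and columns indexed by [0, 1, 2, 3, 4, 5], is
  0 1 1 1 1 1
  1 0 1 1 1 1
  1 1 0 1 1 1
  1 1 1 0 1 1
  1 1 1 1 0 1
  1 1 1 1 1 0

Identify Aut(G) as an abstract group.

the symmetric group on 6 letters

Every vertex has degree 5, so G is the complete graph K_6. Every bijection on the vertex set is an automorphism of K_6; hence Aut(K_6) ≅ S_6, order 720.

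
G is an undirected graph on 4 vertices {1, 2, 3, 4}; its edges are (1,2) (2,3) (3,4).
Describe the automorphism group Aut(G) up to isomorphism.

the cyclic group of order 2

The degree sequence is [1, 2, 2, 1]; the two degree-1 vertices 1 and 4 are the ends of a path, so G = P_4. The only nontrivial automorphism of a path is the end-to-end reflection, so Aut(G) ≅ Z_2.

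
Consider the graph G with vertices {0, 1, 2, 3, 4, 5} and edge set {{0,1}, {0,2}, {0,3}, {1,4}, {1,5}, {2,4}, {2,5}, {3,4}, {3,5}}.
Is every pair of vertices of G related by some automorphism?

Yes

G is 3-regular and bipartite with parts {1, 2, 3} and {0, 4, 5} (each part is independent and every cross-pair is an edge), so G = K_{3,3}. Aut(K_{3,3}) is the wreath product S_3 ≀ Z_2: permute within each part, then optionally swap the parts; |Aut| = 2·(3!)² = 72. Under this action every vertex can be carried to every other, so G is vertex-transitive.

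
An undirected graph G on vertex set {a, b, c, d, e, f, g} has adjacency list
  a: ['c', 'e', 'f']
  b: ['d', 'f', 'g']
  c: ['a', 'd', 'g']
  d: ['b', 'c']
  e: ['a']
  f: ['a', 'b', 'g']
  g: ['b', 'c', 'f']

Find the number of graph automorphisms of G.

1

The degree sequence is [3, 3, 3, 2, 1, 3, 3]. Checking the degree-preserving permutations of the vertex set shows that none except the identity preserves every edge, so Aut(G) is trivial.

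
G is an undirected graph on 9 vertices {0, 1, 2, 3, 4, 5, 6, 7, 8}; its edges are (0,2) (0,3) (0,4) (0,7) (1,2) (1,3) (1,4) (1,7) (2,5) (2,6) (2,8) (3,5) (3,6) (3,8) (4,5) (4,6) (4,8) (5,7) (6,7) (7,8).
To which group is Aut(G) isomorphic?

S_4 × S_5

The vertices split by degree into {2, 3, 4, 7} (degree 5) and {0, 1, 5, 6, 8} (degree 4); every edge runs between the two parts, so G is the complete bipartite graph K_{4,5}. The parts have unequal sizes, so no automorphism swaps them; each part is permuted independently, giving S_4 × S_5 of order 4!·5! = 2880.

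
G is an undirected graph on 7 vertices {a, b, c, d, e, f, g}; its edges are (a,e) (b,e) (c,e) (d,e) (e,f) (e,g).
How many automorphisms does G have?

Vertex e has degree 6 and every other vertex has degree 1, so G is the star K_{1,6} with centre e. Any automorphism fixes the centre and permutes the 6 leaves freely, so Aut(G) ≅ S_6 of order 6! = 720.

720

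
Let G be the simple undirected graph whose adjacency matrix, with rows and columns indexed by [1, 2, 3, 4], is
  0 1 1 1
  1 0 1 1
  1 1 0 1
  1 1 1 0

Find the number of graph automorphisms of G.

All 4 vertices are pairwise adjacent: G = K_4. Every bijection on the vertex set is an automorphism of K_4; hence Aut(K_4) ≅ S_4, order 24.

24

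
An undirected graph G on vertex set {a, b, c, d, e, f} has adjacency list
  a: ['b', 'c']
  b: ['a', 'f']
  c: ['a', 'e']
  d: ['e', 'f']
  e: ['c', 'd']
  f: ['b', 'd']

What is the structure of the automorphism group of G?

Every vertex has degree 2 and the graph is connected, so G is the 6-cycle C_6. The automorphisms of the 6-cycle are exactly the symmetries of a regular 6-gon: the dihedral group D_6, |D_6| = 12.

the dihedral group of order 12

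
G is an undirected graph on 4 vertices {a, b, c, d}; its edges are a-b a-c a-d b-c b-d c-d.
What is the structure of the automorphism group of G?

Every vertex has degree 3, so G is the complete graph K_4. Any permutation of the 4 vertices preserves K_4, so Aut(K_4) = S_4 of order 4! = 24.

S_4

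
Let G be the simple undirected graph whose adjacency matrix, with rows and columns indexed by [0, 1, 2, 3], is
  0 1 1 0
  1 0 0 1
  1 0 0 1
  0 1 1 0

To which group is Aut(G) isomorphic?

G is 2-regular and bipartite with parts {1, 2} and {0, 3} (each part is independent and every cross-pair is an edge), so G = K_{2,2}. Aut(K_{2,2}) is the wreath product S_2 ≀ Z_2: permute within each part, then optionally swap the parts; |Aut| = 2·(2!)² = 8.

(S_2 × S_2) ⋊ Z_2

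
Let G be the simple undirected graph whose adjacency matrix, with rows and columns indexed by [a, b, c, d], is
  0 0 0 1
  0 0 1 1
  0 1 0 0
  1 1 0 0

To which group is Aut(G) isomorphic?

The degree sequence is [1, 2, 1, 2]; the two degree-1 vertices a and c are the ends of a path, so G = P_4. The only nontrivial automorphism of a path is the end-to-end reflection, so Aut(G) ≅ Z_2.

C_2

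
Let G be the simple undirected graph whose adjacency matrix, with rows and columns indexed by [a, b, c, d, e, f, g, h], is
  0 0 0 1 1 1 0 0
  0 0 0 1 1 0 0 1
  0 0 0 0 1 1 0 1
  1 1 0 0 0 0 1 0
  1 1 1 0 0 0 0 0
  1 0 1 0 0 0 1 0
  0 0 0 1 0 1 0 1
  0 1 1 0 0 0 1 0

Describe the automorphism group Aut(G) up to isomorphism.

G is 3-regular and bipartite on 2^3 = 8 vertices with girth 4; it is the hypercube graph Q_3. Aut(Q_3) consists of the signed permutations of the 3 coordinate axes: 3! permutations times 2^3 sign flips, so |Aut| = 2^3·3! = 48.

Z_2^3 ⋊ S_3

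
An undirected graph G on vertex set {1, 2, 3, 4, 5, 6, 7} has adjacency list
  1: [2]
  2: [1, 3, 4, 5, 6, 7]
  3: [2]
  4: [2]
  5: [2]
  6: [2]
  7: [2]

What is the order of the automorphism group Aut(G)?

720

Vertex 2 has degree 6 and every other vertex has degree 1, so G is the star K_{1,6} with centre 2. Any automorphism fixes the centre and permutes the 6 leaves freely, so Aut(G) ≅ S_6 of order 6! = 720.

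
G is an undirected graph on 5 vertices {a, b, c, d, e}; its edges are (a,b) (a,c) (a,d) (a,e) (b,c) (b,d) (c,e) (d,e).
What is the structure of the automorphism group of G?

D_4

Vertex a is the unique vertex of degree 4; the remaining 4 vertices each have degree 3 and induce a cycle, so G is the wheel on 5 vertices with hub a. Every automorphism fixes the hub and acts on the rim 4-cycle, so Aut(G) ≅ Aut(C_4) = D_4 of order 8.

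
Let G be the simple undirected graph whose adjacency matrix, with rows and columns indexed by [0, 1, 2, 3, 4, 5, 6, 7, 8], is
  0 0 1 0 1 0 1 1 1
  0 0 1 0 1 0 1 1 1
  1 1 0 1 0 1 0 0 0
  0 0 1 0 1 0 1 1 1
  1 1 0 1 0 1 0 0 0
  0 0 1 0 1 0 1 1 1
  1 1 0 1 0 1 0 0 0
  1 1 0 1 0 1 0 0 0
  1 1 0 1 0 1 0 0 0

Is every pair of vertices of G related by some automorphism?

Automorphisms preserve degree, but G has vertices of degree 4 and vertices of degree 5; no automorphism maps one to the other, so G is not vertex-transitive.

No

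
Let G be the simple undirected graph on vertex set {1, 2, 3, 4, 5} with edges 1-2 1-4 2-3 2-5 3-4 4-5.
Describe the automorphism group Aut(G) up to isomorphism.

The vertices split by degree into {2, 4} (degree 3) and {1, 3, 5} (degree 2); every edge runs between the two parts, so G is the complete bipartite graph K_{2,3}. Automorphisms preserve the bipartition setwise (since the parts differ in size) and act as S_2 × S_3 within it; |Aut| = 12.

S_2 × S_3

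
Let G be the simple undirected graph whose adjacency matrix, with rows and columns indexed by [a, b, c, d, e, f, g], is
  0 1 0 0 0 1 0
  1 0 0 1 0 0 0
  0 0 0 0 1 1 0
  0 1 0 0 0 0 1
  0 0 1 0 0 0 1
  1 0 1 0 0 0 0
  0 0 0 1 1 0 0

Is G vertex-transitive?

Yes

G is 2-regular and connected on 7 vertices, i.e. the cycle C_7. C_7 has 7 rotations and 7 reflections, so Aut(C_7) ≅ D_7 of order 14. Under this action every vertex can be carried to every other, so G is vertex-transitive.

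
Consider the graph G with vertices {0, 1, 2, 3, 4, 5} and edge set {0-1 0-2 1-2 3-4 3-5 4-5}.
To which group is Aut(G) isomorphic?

G has two connected components, {0, 1, 2} and {3, 4, 5}; each is 2-regular, so G = C_3 ⊔ C_3. With two isomorphic components, Aut(G) = Aut(C_3) ≀ S_2 = (D_3 × D_3) ⋊ Z_2: permute each cycle by D_3, then optionally swap the two cycles. Order 2·(2·3)² = 72.

(D_3 × D_3) ⋊ Z_2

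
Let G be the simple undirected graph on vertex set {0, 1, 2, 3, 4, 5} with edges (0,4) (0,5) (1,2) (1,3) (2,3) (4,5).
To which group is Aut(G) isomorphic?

D_3 ≀ Z_2

G has two connected components, {1, 2, 3} and {0, 4, 5}; each is 2-regular, so G = C_3 ⊔ C_3. Aut of a disjoint union of two copies of C_3 is the wreath product D_3 ≀ Z_2, of order 2·6² = 72.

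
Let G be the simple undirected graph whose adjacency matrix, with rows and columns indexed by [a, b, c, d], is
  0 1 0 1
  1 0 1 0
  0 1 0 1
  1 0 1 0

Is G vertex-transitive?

G is 2-regular and bipartite on 2^2 = 4 vertices with girth 4; it is the hypercube graph Q_2. The symmetry group of the 2-cube is the hyperoctahedral group B_2 = Z_2 ≀ S_2, of order 2^2·2! = 8. This group acts transitively on the 4 vertices.

Yes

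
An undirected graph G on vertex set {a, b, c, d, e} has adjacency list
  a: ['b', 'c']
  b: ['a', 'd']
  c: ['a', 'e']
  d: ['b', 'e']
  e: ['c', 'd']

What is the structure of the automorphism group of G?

G is 2-regular and connected on 5 vertices, i.e. the cycle C_5. The automorphisms of the 5-cycle are exactly the symmetries of a regular 5-gon: the dihedral group D_5, |D_5| = 10.

the dihedral group of order 10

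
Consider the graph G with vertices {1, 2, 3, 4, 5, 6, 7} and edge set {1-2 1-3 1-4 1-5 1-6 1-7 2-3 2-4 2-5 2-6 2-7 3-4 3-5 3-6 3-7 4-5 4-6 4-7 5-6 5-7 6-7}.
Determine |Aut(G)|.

5040

Every vertex has degree 6, so G is the complete graph K_7. Any permutation of the 7 vertices preserves K_7, so Aut(K_7) = S_7 of order 7! = 5040.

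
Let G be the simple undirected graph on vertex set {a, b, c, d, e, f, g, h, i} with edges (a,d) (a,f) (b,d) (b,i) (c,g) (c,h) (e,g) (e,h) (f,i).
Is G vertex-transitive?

G has two connected components, {a, b, d, f, i} and {c, e, g, h}; each is 2-regular, so G = C_5 ⊔ C_4. The orbit of a under Aut(G) is {a, b, d, f, i}, which does not contain c, so G is not vertex-transitive.

No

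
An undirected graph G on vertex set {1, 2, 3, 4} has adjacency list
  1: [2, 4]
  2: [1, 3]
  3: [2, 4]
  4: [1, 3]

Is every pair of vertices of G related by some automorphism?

Yes

G is 2-regular and bipartite on 2^2 = 4 vertices with girth 4; it is the hypercube graph Q_2. Aut(Q_2) consists of the signed permutations of the 2 coordinate axes: 2! permutations times 2^2 sign flips, so |Aut| = 2^2·2! = 8. This group acts transitively on the 4 vertices.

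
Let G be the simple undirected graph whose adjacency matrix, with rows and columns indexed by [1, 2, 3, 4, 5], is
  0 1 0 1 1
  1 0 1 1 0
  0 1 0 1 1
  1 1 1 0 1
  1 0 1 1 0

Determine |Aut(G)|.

8

Vertex 4 is the unique vertex of degree 4; the remaining 4 vertices each have degree 3 and induce a cycle, so G is the wheel on 5 vertices with hub 4. With the hub fixed, the remaining symmetry is that of the rim cycle C_4, giving the dihedral group D_4.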